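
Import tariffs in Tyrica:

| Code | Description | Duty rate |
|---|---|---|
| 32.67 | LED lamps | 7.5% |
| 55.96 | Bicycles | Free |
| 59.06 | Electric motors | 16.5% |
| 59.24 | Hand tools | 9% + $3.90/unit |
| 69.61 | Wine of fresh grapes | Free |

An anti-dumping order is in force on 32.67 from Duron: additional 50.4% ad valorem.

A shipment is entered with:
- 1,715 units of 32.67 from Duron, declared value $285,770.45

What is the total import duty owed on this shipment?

Line 1 (32.67, Duron, 1,715 units, $285,770.45):
Base rate for 32.67 is 7.5%.
Additional duty on 32.67 from Duron: +50.4%. Applied ad valorem rate: 7.5% + 50.4% = 57.9%.
Duty = $285,770.45 × 57.9% = $165,461.09.

$165,461.09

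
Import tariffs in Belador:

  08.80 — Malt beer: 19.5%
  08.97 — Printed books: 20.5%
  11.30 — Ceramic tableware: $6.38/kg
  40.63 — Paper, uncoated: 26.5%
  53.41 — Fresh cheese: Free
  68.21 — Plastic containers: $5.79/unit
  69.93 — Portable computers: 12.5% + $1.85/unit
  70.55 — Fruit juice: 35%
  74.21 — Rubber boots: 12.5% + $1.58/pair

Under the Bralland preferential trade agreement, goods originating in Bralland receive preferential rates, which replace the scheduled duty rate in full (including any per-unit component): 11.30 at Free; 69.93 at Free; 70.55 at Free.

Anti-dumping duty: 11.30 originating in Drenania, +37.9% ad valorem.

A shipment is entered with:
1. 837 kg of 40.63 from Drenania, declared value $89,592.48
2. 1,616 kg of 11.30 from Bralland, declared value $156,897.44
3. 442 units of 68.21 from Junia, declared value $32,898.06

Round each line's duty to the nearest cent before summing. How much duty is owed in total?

$26,301.19

Line 1 (40.63, Drenania, 837 kg, $89,592.48):
Base rate for 40.63 is 26.5%.
Duty = $89,592.48 × 26.5% = $23,742.01.
Line 2 (11.30, Bralland, 1,616 kg, $156,897.44):
Base rate for 11.30 is $6.38/kg.
Origin Bralland qualifies under the Belador–Bralland agreement and 11.30 is covered: preferential rate Free applies instead.
The additional-duty order on 11.30 targets Drenania, not Bralland; it does not apply.
Duty = $156,897.44 × 0% = $0.00.
Line 3 (68.21, Junia, 442 units, $32,898.06):
Base rate for 68.21 is $5.79/unit.
Duty = 442 × $5.79 = $2,559.18.
Total = $23,742.01 + $0.00 + $2,559.18 = $26,301.19.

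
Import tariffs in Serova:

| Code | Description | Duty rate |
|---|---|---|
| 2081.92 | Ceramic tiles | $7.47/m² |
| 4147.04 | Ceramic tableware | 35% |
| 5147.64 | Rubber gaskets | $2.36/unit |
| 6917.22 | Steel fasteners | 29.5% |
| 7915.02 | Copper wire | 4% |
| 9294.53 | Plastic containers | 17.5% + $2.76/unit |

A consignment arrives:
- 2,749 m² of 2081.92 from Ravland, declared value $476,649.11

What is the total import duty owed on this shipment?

$20,535.03

Line 1 (2081.92, Ravland, 2,749 m², $476,649.11):
Base rate for 2081.92 is $7.47/m².
Duty = 2,749 × $7.47 = $20,535.03.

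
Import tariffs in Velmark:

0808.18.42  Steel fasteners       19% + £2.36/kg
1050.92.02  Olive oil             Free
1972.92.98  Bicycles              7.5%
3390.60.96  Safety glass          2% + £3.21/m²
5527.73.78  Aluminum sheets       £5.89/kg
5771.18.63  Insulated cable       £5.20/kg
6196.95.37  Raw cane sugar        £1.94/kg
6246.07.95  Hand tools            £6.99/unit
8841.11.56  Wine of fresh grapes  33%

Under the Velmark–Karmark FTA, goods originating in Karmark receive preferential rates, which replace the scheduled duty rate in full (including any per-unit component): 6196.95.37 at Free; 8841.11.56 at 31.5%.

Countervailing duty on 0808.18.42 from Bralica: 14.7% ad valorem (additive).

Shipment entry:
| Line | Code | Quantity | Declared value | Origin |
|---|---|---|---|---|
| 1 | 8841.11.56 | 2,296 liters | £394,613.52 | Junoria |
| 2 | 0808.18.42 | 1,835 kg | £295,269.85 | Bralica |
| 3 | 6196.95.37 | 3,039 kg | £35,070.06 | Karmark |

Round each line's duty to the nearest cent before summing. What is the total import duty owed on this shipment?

Line 1 (8841.11.56, Junoria, 2,296 liters, £394,613.52):
Base rate for 8841.11.56 is 33%.
8841.11.56 has an FTA preferential rate, but origin Junoria is not Karmark; base rate stands.
Duty = £394,613.52 × 33% = £130,222.46.
Line 2 (0808.18.42, Bralica, 1,835 kg, £295,269.85):
Base rate for 0808.18.42 is 19% + £2.36/kg.
Additional duty on 0808.18.42 from Bralica: +14.7%. Applied ad valorem rate: 19% + 14.7% = 33.7%.
Duty = £295,269.85 × 33.7% + 1,835 × £2.36 = £103,836.54.
Line 3 (6196.95.37, Karmark, 3,039 kg, £35,070.06):
Base rate for 6196.95.37 is £1.94/kg.
Origin Karmark qualifies under the Velmark–Karmark agreement and 6196.95.37 is covered: preferential rate Free applies instead.
Duty = £35,070.06 × 0% = £0.00.
Total = £130,222.46 + £103,836.54 + £0.00 = £234,059.00.

£234,059.00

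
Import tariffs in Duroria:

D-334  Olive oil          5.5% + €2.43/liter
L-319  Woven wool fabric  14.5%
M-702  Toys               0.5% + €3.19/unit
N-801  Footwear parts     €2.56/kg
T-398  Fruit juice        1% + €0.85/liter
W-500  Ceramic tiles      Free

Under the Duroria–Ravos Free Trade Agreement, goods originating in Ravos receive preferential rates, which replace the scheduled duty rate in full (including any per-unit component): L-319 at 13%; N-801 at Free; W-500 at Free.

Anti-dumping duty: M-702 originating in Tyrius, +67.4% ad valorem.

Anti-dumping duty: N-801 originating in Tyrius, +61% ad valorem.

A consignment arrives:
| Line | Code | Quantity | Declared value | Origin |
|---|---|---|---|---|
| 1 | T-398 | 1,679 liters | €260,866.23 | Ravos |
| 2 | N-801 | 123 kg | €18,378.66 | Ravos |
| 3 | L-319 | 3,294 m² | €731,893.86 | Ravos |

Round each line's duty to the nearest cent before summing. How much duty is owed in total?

€99,182.01

Line 1 (T-398, Ravos, 1,679 liters, €260,866.23):
Base rate for T-398 is 1% + €0.85/liter.
Origin Ravos is the FTA partner but T-398 is not on the preference list; base rate stands.
Duty = €260,866.23 × 1% + 1,679 × €0.85 = €4,035.81.
Line 2 (N-801, Ravos, 123 kg, €18,378.66):
Base rate for N-801 is €2.56/kg.
Origin Ravos qualifies under the Duroria–Ravos agreement and N-801 is covered: preferential rate Free applies instead.
The additional-duty order on N-801 targets Tyrius, not Ravos; it does not apply.
Duty = €18,378.66 × 0% = €0.00.
Line 3 (L-319, Ravos, 3,294 m², €731,893.86):
Base rate for L-319 is 14.5%.
Origin Ravos qualifies under the Duroria–Ravos agreement and L-319 is covered: preferential rate 13% applies instead.
Duty = €731,893.86 × 13% = €95,146.20.
Total = €4,035.81 + €0.00 + €95,146.20 = €99,182.01.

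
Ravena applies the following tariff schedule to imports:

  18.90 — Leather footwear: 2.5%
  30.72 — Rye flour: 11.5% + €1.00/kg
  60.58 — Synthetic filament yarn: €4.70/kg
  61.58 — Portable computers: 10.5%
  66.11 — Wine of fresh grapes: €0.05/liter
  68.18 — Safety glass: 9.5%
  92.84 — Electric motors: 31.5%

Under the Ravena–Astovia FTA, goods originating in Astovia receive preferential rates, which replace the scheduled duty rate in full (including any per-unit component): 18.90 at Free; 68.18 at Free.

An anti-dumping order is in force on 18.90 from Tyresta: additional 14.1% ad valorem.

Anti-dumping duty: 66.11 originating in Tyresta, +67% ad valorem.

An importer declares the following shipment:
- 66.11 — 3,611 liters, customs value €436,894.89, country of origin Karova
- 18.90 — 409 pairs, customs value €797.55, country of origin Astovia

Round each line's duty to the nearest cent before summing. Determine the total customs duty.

€180.55

Line 1 (66.11, Karova, 3,611 liters, €436,894.89):
Base rate for 66.11 is €0.05/liter.
The additional-duty order on 66.11 targets Tyresta, not Karova; it does not apply.
Duty = 3,611 × €0.05 = €180.55.
Line 2 (18.90, Astovia, 409 pairs, €797.55):
Base rate for 18.90 is 2.5%.
Origin Astovia qualifies under the Ravena–Astovia agreement and 18.90 is covered: preferential rate Free applies instead.
The additional-duty order on 18.90 targets Tyresta, not Astovia; it does not apply.
Duty = €797.55 × 0% = €0.00.
Total = €180.55 + €0.00 = €180.55.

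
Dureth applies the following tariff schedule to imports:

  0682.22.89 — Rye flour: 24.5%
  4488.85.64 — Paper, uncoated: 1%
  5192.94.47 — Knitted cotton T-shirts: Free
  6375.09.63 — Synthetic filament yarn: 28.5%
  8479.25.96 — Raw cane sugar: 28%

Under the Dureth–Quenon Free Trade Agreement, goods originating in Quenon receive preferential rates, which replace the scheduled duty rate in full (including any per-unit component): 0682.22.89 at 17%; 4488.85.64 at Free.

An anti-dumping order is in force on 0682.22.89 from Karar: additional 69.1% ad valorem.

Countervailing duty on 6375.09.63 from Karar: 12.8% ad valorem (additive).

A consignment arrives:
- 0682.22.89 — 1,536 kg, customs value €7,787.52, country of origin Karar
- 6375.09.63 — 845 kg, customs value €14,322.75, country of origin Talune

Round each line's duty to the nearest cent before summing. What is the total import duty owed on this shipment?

Line 1 (0682.22.89, Karar, 1,536 kg, €7,787.52):
Base rate for 0682.22.89 is 24.5%.
0682.22.89 has an FTA preferential rate, but origin Karar is not Quenon; base rate stands.
Additional duty on 0682.22.89 from Karar: +69.1%. Applied ad valorem rate: 24.5% + 69.1% = 93.6%.
Duty = €7,787.52 × 93.6% = €7,289.12.
Line 2 (6375.09.63, Talune, 845 kg, €14,322.75):
Base rate for 6375.09.63 is 28.5%.
The additional-duty order on 6375.09.63 targets Karar, not Talune; it does not apply.
Duty = €14,322.75 × 28.5% = €4,081.98.
Total = €7,289.12 + €4,081.98 = €11,371.10.

€11,371.10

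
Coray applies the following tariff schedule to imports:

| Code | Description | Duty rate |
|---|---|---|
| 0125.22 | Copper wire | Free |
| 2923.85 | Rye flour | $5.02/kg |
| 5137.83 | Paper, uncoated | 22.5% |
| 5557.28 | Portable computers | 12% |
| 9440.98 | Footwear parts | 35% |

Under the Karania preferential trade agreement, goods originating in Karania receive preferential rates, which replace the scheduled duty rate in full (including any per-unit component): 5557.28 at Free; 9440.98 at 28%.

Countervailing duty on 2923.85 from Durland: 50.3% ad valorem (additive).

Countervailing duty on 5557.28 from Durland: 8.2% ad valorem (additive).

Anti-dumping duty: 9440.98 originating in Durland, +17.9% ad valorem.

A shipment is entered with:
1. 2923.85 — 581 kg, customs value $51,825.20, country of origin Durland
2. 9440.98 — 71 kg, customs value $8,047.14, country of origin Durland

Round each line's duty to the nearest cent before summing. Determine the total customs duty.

Line 1 (2923.85, Durland, 581 kg, $51,825.20):
Base rate for 2923.85 is $5.02/kg.
Additional duty on 2923.85 from Durland: +50.3% ad valorem. Applied ad valorem rate = 50.3%.
Duty = $51,825.20 × 50.3% + 581 × $5.02 = $28,984.70.
Line 2 (9440.98, Durland, 71 kg, $8,047.14):
Base rate for 9440.98 is 35%.
9440.98 has an FTA preferential rate, but origin Durland is not Karania; base rate stands.
Additional duty on 9440.98 from Durland: +17.9%. Applied ad valorem rate: 35% + 17.9% = 52.9%.
Duty = $8,047.14 × 52.9% = $4,256.94.
Total = $28,984.70 + $4,256.94 = $33,241.64.

$33,241.64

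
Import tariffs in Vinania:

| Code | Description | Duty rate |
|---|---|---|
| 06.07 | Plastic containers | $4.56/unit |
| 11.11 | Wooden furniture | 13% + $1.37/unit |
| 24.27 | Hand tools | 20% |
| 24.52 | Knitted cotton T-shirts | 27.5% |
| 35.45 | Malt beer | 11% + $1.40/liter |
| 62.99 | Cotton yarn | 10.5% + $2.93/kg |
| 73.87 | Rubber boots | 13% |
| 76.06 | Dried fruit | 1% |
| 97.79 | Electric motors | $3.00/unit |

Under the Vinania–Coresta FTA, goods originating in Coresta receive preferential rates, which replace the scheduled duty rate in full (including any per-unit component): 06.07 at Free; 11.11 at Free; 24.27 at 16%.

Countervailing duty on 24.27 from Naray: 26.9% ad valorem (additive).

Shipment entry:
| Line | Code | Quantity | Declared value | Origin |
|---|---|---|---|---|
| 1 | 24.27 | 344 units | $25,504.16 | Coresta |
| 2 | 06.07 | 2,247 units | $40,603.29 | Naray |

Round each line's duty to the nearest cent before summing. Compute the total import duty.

Line 1 (24.27, Coresta, 344 units, $25,504.16):
Base rate for 24.27 is 20%.
Origin Coresta qualifies under the Vinania–Coresta agreement and 24.27 is covered: preferential rate 16% applies instead.
The additional-duty order on 24.27 targets Naray, not Coresta; it does not apply.
Duty = $25,504.16 × 16% = $4,080.67.
Line 2 (06.07, Naray, 2,247 units, $40,603.29):
Base rate for 06.07 is $4.56/unit.
06.07 has an FTA preferential rate, but origin Naray is not Coresta; base rate stands.
Duty = 2,247 × $4.56 = $10,246.32.
Total = $4,080.67 + $10,246.32 = $14,326.99.

$14,326.99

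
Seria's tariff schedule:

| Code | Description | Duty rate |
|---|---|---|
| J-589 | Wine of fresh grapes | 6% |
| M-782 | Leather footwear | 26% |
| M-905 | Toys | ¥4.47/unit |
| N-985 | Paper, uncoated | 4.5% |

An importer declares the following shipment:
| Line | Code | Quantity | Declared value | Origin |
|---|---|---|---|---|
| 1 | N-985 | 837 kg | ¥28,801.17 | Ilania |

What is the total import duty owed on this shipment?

¥1,296.05

Line 1 (N-985, Ilania, 837 kg, ¥28,801.17):
Base rate for N-985 is 4.5%.
Duty = ¥28,801.17 × 4.5% = ¥1,296.05.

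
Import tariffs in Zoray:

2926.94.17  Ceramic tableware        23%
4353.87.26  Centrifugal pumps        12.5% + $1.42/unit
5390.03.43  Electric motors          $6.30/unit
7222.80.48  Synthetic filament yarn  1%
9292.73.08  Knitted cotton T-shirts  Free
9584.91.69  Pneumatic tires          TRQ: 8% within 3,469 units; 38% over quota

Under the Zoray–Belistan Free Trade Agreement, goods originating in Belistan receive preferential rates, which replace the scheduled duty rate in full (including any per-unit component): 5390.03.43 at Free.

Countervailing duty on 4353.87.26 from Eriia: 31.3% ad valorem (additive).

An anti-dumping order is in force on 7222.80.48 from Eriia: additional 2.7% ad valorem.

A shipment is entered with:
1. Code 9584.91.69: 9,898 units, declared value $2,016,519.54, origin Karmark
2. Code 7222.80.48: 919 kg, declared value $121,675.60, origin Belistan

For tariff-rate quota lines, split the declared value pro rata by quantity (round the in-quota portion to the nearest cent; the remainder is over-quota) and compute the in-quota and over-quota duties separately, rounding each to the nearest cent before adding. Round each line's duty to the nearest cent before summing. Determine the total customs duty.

Line 1 (9584.91.69, Karmark, 9,898 units, $2,016,519.54):
Code 9584.91.69 is under a tariff-rate quota (threshold 3,469 units). In-quota: 3,469 units at 8%; over-quota: 6,429 units at 38%.
Pro-rata value split: in-quota = $2,016,519.54 × 3,469/9,898 = $706,739.37; over-quota = $2,016,519.54 − $706,739.37 = $1,309,780.17.
In-quota duty = $706,739.37 × 8% = $56,539.15. Over-quota duty = $1,309,780.17 × 38% = $497,716.46.
Line duty = $56,539.15 + $497,716.46 = $554,255.61.
Line 2 (7222.80.48, Belistan, 919 kg, $121,675.60):
Base rate for 7222.80.48 is 1%.
Origin Belistan is the FTA partner but 7222.80.48 is not on the preference list; base rate stands.
The additional-duty order on 7222.80.48 targets Eriia, not Belistan; it does not apply.
Duty = $121,675.60 × 1% = $1,216.76.
Total = $554,255.61 + $1,216.76 = $555,472.37.

$555,472.37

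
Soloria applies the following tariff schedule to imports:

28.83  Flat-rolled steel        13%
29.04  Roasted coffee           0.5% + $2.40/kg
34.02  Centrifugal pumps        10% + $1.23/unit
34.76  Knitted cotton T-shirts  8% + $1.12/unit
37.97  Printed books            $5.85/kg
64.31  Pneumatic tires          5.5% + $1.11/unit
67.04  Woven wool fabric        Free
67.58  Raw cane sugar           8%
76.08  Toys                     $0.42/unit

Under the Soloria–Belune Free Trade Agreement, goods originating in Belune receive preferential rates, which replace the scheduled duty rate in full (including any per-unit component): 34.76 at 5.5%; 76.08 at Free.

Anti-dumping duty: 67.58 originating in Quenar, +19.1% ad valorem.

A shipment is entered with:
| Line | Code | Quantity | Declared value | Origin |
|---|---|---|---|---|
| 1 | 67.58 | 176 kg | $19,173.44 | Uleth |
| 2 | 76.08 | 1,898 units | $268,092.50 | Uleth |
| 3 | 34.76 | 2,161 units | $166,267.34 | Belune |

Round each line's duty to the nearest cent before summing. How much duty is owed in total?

$11,475.74

Line 1 (67.58, Uleth, 176 kg, $19,173.44):
Base rate for 67.58 is 8%.
The additional-duty order on 67.58 targets Quenar, not Uleth; it does not apply.
Duty = $19,173.44 × 8% = $1,533.88.
Line 2 (76.08, Uleth, 1,898 units, $268,092.50):
Base rate for 76.08 is $0.42/unit.
76.08 has an FTA preferential rate, but origin Uleth is not Belune; base rate stands.
Duty = 1,898 × $0.42 = $797.16.
Line 3 (34.76, Belune, 2,161 units, $166,267.34):
Base rate for 34.76 is 8% + $1.12/unit.
Origin Belune qualifies under the Soloria–Belune agreement and 34.76 is covered: preferential rate 5.5% applies instead.
Duty = $166,267.34 × 5.5% = $9,144.70.
Total = $1,533.88 + $797.16 + $9,144.70 = $11,475.74.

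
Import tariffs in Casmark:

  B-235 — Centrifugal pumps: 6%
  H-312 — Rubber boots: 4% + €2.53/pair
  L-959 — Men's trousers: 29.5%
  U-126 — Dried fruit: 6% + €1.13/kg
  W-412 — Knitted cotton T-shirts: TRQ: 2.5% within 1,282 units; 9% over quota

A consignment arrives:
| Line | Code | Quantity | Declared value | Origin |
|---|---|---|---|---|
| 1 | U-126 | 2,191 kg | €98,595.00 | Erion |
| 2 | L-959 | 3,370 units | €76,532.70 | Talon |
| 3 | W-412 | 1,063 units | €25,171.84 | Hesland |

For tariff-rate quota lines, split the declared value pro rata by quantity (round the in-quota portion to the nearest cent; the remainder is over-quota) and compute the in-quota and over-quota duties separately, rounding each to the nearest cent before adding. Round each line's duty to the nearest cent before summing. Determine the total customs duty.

€31,597.98

Line 1 (U-126, Erion, 2,191 kg, €98,595.00):
Base rate for U-126 is 6% + €1.13/kg.
Duty = €98,595.00 × 6% + 2,191 × €1.13 = €8,391.53.
Line 2 (L-959, Talon, 3,370 units, €76,532.70):
Base rate for L-959 is 29.5%.
Duty = €76,532.70 × 29.5% = €22,577.15.
Line 3 (W-412, Hesland, 1,063 units, €25,171.84):
Code W-412 is under a tariff-rate quota (threshold 1,282 units). Quantity 1,063 units is within the quota, so the in-quota rate 2.5% applies to the full value.
Duty = €25,171.84 × 2.5% = €629.30.
Total = €8,391.53 + €22,577.15 + €629.30 = €31,597.98.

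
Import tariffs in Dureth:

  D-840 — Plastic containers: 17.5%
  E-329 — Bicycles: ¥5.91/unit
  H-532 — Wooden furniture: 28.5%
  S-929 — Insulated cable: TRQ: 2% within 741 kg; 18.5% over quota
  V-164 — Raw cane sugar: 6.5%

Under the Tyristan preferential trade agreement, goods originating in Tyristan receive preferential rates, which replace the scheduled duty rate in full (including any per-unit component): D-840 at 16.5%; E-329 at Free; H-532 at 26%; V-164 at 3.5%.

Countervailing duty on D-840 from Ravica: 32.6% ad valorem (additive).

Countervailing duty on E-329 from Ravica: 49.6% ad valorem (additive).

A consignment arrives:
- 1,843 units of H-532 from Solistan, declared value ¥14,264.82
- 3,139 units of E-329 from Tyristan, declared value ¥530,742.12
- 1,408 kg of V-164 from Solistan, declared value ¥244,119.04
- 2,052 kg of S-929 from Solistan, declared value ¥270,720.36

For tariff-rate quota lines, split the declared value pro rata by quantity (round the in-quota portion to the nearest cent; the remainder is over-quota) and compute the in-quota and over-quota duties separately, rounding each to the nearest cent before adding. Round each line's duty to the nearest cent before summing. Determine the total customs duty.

Line 1 (H-532, Solistan, 1,843 units, ¥14,264.82):
Base rate for H-532 is 28.5%.
H-532 has an FTA preferential rate, but origin Solistan is not Tyristan; base rate stands.
Duty = ¥14,264.82 × 28.5% = ¥4,065.47.
Line 2 (E-329, Tyristan, 3,139 units, ¥530,742.12):
Base rate for E-329 is ¥5.91/unit.
Origin Tyristan qualifies under the Dureth–Tyristan agreement and E-329 is covered: preferential rate Free applies instead.
The additional-duty order on E-329 targets Ravica, not Tyristan; it does not apply.
Duty = ¥530,742.12 × 0% = ¥0.00.
Line 3 (V-164, Solistan, 1,408 kg, ¥244,119.04):
Base rate for V-164 is 6.5%.
V-164 has an FTA preferential rate, but origin Solistan is not Tyristan; base rate stands.
Duty = ¥244,119.04 × 6.5% = ¥15,867.74.
Line 4 (S-929, Solistan, 2,052 kg, ¥270,720.36):
Code S-929 is under a tariff-rate quota (threshold 741 kg). In-quota: 741 kg at 2%; over-quota: 1,311 kg at 18.5%.
Pro-rata value split: in-quota = ¥270,720.36 × 741/2,052 = ¥97,760.13; over-quota = ¥270,720.36 − ¥97,760.13 = ¥172,960.23.
In-quota duty = ¥97,760.13 × 2% = ¥1,955.20. Over-quota duty = ¥172,960.23 × 18.5% = ¥31,997.64.
Line duty = ¥1,955.20 + ¥31,997.64 = ¥33,952.84.
Total = ¥4,065.47 + ¥0.00 + ¥15,867.74 + ¥33,952.84 = ¥53,886.05.

¥53,886.05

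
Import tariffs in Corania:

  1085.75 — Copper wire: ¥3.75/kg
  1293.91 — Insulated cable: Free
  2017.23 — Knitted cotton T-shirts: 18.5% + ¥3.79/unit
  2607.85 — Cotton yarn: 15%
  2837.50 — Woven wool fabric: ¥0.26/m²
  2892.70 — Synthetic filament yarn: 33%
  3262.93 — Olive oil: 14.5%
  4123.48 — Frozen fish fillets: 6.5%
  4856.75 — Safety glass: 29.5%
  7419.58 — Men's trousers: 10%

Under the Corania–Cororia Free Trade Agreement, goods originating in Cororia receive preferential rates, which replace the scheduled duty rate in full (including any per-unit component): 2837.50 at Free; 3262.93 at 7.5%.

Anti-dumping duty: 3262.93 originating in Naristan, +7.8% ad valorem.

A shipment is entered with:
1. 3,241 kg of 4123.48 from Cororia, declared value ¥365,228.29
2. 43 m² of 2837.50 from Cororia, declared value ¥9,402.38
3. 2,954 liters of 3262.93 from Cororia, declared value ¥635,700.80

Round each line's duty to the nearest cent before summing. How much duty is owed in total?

Line 1 (4123.48, Cororia, 3,241 kg, ¥365,228.29):
Base rate for 4123.48 is 6.5%.
Origin Cororia is the FTA partner but 4123.48 is not on the preference list; base rate stands.
Duty = ¥365,228.29 × 6.5% = ¥23,739.84.
Line 2 (2837.50, Cororia, 43 m², ¥9,402.38):
Base rate for 2837.50 is ¥0.26/m².
Origin Cororia qualifies under the Corania–Cororia agreement and 2837.50 is covered: preferential rate Free applies instead.
Duty = ¥9,402.38 × 0% = ¥0.00.
Line 3 (3262.93, Cororia, 2,954 liters, ¥635,700.80):
Base rate for 3262.93 is 14.5%.
Origin Cororia qualifies under the Corania–Cororia agreement and 3262.93 is covered: preferential rate 7.5% applies instead.
The additional-duty order on 3262.93 targets Naristan, not Cororia; it does not apply.
Duty = ¥635,700.80 × 7.5% = ¥47,677.56.
Total = ¥23,739.84 + ¥0.00 + ¥47,677.56 = ¥71,417.40.

¥71,417.40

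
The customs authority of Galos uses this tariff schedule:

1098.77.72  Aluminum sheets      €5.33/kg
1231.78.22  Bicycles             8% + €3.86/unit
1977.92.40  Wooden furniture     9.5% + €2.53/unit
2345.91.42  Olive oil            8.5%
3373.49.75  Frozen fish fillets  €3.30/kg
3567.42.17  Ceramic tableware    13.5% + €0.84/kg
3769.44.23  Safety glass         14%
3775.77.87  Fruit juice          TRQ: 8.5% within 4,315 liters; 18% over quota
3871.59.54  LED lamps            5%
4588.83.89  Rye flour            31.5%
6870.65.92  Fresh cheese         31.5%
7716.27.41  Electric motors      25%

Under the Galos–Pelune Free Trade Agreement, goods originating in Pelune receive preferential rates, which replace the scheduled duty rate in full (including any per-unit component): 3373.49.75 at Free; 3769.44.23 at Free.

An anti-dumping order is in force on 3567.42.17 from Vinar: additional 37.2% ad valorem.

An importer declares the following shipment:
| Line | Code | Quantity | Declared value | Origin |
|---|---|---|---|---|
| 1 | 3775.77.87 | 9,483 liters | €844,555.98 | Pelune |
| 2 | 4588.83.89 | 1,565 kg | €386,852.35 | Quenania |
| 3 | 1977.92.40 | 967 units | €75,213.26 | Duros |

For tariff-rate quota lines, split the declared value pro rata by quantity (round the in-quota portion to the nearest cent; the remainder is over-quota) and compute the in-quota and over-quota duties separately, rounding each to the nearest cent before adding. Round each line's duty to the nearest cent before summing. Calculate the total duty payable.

€246,962.41

Line 1 (3775.77.87, Pelune, 9,483 liters, €844,555.98):
Code 3775.77.87 is under a tariff-rate quota (threshold 4,315 liters). In-quota: 4,315 liters at 8.5%; over-quota: 5,168 liters at 18%.
Pro-rata value split: in-quota = €844,555.98 × 4,315/9,483 = €384,293.90; over-quota = €844,555.98 − €384,293.90 = €460,262.08.
In-quota duty = €384,293.90 × 8.5% = €32,664.98. Over-quota duty = €460,262.08 × 18% = €82,847.17.
Line duty = €32,664.98 + €82,847.17 = €115,512.15.
Line 2 (4588.83.89, Quenania, 1,565 kg, €386,852.35):
Base rate for 4588.83.89 is 31.5%.
Duty = €386,852.35 × 31.5% = €121,858.49.
Line 3 (1977.92.40, Duros, 967 units, €75,213.26):
Base rate for 1977.92.40 is 9.5% + €2.53/unit.
Duty = €75,213.26 × 9.5% + 967 × €2.53 = €9,591.77.
Total = €115,512.15 + €121,858.49 + €9,591.77 = €246,962.41.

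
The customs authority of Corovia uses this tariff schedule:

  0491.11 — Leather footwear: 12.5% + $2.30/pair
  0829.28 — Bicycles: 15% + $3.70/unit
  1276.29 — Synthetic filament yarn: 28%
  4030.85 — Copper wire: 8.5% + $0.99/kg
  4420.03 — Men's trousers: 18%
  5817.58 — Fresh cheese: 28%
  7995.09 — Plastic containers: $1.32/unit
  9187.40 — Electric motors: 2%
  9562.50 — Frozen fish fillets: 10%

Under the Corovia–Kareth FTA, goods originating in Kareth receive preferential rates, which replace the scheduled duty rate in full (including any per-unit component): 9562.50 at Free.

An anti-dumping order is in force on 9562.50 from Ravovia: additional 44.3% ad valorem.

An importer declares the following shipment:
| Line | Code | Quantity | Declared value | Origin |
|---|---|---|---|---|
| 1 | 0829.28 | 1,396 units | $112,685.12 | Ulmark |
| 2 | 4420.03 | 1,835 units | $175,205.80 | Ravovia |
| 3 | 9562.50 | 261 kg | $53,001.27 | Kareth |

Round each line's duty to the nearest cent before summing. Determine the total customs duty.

$53,605.01

Line 1 (0829.28, Ulmark, 1,396 units, $112,685.12):
Base rate for 0829.28 is 15% + $3.70/unit.
Duty = $112,685.12 × 15% + 1,396 × $3.70 = $22,067.97.
Line 2 (4420.03, Ravovia, 1,835 units, $175,205.80):
Base rate for 4420.03 is 18%.
Duty = $175,205.80 × 18% = $31,537.04.
Line 3 (9562.50, Kareth, 261 kg, $53,001.27):
Base rate for 9562.50 is 10%.
Origin Kareth qualifies under the Corovia–Kareth agreement and 9562.50 is covered: preferential rate Free applies instead.
The additional-duty order on 9562.50 targets Ravovia, not Kareth; it does not apply.
Duty = $53,001.27 × 0% = $0.00.
Total = $22,067.97 + $31,537.04 + $0.00 = $53,605.01.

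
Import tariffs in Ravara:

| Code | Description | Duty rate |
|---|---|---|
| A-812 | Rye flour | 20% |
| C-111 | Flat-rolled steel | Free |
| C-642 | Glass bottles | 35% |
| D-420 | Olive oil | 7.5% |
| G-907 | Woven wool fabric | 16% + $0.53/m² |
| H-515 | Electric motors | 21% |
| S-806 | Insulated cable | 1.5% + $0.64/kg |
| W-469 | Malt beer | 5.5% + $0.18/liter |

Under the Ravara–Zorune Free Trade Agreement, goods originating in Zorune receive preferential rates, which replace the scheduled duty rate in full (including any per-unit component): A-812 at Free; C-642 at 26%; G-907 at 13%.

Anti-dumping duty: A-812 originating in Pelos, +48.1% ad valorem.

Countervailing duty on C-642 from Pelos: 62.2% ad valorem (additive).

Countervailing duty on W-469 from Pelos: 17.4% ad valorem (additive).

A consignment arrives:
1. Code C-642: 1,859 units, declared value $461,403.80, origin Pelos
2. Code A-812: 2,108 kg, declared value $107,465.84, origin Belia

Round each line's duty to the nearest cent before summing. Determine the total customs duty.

$469,977.66

Line 1 (C-642, Pelos, 1,859 units, $461,403.80):
Base rate for C-642 is 35%.
C-642 has an FTA preferential rate, but origin Pelos is not Zorune; base rate stands.
Additional duty on C-642 from Pelos: +62.2%. Applied ad valorem rate: 35% + 62.2% = 97.2%.
Duty = $461,403.80 × 97.2% = $448,484.49.
Line 2 (A-812, Belia, 2,108 kg, $107,465.84):
Base rate for A-812 is 20%.
A-812 has an FTA preferential rate, but origin Belia is not Zorune; base rate stands.
The additional-duty order on A-812 targets Pelos, not Belia; it does not apply.
Duty = $107,465.84 × 20% = $21,493.17.
Total = $448,484.49 + $21,493.17 = $469,977.66.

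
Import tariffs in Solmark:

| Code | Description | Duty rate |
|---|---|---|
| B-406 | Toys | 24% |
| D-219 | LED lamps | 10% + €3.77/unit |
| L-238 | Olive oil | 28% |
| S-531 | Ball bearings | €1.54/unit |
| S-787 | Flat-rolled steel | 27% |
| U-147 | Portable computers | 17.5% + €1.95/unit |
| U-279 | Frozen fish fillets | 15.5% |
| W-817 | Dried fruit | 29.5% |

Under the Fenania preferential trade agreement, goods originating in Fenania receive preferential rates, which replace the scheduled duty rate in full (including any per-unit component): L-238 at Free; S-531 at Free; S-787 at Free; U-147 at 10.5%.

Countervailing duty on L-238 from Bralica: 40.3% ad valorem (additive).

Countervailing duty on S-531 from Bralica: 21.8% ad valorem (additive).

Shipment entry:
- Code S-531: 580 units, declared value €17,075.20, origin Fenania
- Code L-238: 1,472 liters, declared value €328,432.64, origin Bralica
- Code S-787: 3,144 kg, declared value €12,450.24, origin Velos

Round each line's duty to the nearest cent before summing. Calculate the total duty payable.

Line 1 (S-531, Fenania, 580 units, €17,075.20):
Base rate for S-531 is €1.54/unit.
Origin Fenania qualifies under the Solmark–Fenania agreement and S-531 is covered: preferential rate Free applies instead.
The additional-duty order on S-531 targets Bralica, not Fenania; it does not apply.
Duty = €17,075.20 × 0% = €0.00.
Line 2 (L-238, Bralica, 1,472 liters, €328,432.64):
Base rate for L-238 is 28%.
L-238 has an FTA preferential rate, but origin Bralica is not Fenania; base rate stands.
Additional duty on L-238 from Bralica: +40.3%. Applied ad valorem rate: 28% + 40.3% = 68.3%.
Duty = €328,432.64 × 68.3% = €224,319.49.
Line 3 (S-787, Velos, 3,144 kg, €12,450.24):
Base rate for S-787 is 27%.
S-787 has an FTA preferential rate, but origin Velos is not Fenania; base rate stands.
Duty = €12,450.24 × 27% = €3,361.56.
Total = €0.00 + €224,319.49 + €3,361.56 = €227,681.05.

€227,681.05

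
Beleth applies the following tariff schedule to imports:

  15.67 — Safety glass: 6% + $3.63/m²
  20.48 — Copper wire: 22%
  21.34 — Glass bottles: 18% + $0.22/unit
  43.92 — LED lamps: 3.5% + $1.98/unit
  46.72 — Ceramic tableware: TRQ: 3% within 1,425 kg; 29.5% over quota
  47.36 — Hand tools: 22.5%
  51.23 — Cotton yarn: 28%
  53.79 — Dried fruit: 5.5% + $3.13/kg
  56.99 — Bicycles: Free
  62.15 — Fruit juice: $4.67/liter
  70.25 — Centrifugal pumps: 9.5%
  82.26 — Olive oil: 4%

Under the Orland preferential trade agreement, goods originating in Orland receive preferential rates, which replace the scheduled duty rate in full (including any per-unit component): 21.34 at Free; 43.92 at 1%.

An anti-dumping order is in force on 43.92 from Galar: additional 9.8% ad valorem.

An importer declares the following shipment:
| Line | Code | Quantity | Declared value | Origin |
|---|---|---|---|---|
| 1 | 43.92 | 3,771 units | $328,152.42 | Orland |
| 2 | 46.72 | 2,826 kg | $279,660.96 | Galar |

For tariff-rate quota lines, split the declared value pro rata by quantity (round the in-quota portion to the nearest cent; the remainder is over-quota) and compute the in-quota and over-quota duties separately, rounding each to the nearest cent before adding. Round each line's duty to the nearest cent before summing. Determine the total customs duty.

Line 1 (43.92, Orland, 3,771 units, $328,152.42):
Base rate for 43.92 is 3.5% + $1.98/unit.
Origin Orland qualifies under the Beleth–Orland agreement and 43.92 is covered: preferential rate 1% applies instead.
The additional-duty order on 43.92 targets Galar, not Orland; it does not apply.
Duty = $328,152.42 × 1% = $3,281.52.
Line 2 (46.72, Galar, 2,826 kg, $279,660.96):
Code 46.72 is under a tariff-rate quota (threshold 1,425 kg). In-quota: 1,425 kg at 3%; over-quota: 1,401 kg at 29.5%.
Pro-rata value split: in-quota = $279,660.96 × 1,425/2,826 = $141,018.00; over-quota = $279,660.96 − $141,018.00 = $138,642.96.
In-quota duty = $141,018.00 × 3% = $4,230.54. Over-quota duty = $138,642.96 × 29.5% = $40,899.67.
Line duty = $4,230.54 + $40,899.67 = $45,130.21.
Total = $3,281.52 + $45,130.21 = $48,411.73.

$48,411.73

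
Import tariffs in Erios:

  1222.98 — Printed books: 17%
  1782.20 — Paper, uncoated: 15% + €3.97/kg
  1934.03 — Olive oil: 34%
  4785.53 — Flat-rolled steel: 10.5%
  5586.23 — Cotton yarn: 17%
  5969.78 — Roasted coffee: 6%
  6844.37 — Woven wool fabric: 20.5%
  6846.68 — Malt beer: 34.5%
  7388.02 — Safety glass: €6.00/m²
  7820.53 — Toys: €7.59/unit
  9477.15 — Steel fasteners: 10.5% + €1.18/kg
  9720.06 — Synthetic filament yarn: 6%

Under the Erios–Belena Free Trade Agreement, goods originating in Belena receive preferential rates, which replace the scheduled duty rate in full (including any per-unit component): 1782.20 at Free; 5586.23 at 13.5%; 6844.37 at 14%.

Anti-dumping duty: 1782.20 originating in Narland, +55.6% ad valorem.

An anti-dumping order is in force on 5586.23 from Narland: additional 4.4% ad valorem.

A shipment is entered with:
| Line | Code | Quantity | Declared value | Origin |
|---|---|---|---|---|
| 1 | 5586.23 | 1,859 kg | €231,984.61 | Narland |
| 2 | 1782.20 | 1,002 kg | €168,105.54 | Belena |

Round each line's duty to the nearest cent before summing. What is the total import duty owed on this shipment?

€49,644.71

Line 1 (5586.23, Narland, 1,859 kg, €231,984.61):
Base rate for 5586.23 is 17%.
5586.23 has an FTA preferential rate, but origin Narland is not Belena; base rate stands.
Additional duty on 5586.23 from Narland: +4.4%. Applied ad valorem rate: 17% + 4.4% = 21.4%.
Duty = €231,984.61 × 21.4% = €49,644.71.
Line 2 (1782.20, Belena, 1,002 kg, €168,105.54):
Base rate for 1782.20 is 15% + €3.97/kg.
Origin Belena qualifies under the Erios–Belena agreement and 1782.20 is covered: preferential rate Free applies instead.
The additional-duty order on 1782.20 targets Narland, not Belena; it does not apply.
Duty = €168,105.54 × 0% = €0.00.
Total = €49,644.71 + €0.00 = €49,644.71.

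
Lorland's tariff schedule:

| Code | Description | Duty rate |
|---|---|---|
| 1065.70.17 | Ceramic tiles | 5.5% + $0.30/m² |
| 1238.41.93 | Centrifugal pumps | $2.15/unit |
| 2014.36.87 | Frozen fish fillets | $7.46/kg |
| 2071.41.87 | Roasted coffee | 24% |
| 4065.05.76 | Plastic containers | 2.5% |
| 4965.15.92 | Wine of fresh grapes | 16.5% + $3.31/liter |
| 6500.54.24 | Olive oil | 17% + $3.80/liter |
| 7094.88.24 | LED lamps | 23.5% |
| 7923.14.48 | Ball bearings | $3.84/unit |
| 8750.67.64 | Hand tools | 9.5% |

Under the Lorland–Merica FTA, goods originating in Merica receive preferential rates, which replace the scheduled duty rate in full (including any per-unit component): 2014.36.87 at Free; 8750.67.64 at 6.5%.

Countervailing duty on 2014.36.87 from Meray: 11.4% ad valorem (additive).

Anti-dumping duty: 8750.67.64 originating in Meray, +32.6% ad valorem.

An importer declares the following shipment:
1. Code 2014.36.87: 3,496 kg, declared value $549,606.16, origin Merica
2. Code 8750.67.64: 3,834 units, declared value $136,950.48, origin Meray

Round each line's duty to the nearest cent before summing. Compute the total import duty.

Line 1 (2014.36.87, Merica, 3,496 kg, $549,606.16):
Base rate for 2014.36.87 is $7.46/kg.
Origin Merica qualifies under the Lorland–Merica agreement and 2014.36.87 is covered: preferential rate Free applies instead.
The additional-duty order on 2014.36.87 targets Meray, not Merica; it does not apply.
Duty = $549,606.16 × 0% = $0.00.
Line 2 (8750.67.64, Meray, 3,834 units, $136,950.48):
Base rate for 8750.67.64 is 9.5%.
8750.67.64 has an FTA preferential rate, but origin Meray is not Merica; base rate stands.
Additional duty on 8750.67.64 from Meray: +32.6%. Applied ad valorem rate: 9.5% + 32.6% = 42.1%.
Duty = $136,950.48 × 42.1% = $57,656.15.
Total = $0.00 + $57,656.15 = $57,656.15.

$57,656.15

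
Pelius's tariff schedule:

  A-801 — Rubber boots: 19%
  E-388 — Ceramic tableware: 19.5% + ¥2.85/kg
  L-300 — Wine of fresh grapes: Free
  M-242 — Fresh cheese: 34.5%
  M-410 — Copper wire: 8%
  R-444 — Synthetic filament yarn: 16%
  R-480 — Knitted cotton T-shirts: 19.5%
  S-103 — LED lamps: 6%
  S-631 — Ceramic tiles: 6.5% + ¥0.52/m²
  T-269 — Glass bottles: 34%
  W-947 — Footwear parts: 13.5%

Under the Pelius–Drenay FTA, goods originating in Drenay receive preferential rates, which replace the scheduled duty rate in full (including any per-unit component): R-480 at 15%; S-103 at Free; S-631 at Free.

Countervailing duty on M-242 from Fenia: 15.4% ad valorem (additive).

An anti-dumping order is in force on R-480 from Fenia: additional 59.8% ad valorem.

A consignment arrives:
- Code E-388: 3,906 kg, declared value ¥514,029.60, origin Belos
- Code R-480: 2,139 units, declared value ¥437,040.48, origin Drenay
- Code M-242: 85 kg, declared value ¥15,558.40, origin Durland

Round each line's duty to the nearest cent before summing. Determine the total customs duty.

¥182,291.59

Line 1 (E-388, Belos, 3,906 kg, ¥514,029.60):
Base rate for E-388 is 19.5% + ¥2.85/kg.
Duty = ¥514,029.60 × 19.5% + 3,906 × ¥2.85 = ¥111,367.87.
Line 2 (R-480, Drenay, 2,139 units, ¥437,040.48):
Base rate for R-480 is 19.5%.
Origin Drenay qualifies under the Pelius–Drenay agreement and R-480 is covered: preferential rate 15% applies instead.
The additional-duty order on R-480 targets Fenia, not Drenay; it does not apply.
Duty = ¥437,040.48 × 15% = ¥65,556.07.
Line 3 (M-242, Durland, 85 kg, ¥15,558.40):
Base rate for M-242 is 34.5%.
The additional-duty order on M-242 targets Fenia, not Durland; it does not apply.
Duty = ¥15,558.40 × 34.5% = ¥5,367.65.
Total = ¥111,367.87 + ¥65,556.07 + ¥5,367.65 = ¥182,291.59.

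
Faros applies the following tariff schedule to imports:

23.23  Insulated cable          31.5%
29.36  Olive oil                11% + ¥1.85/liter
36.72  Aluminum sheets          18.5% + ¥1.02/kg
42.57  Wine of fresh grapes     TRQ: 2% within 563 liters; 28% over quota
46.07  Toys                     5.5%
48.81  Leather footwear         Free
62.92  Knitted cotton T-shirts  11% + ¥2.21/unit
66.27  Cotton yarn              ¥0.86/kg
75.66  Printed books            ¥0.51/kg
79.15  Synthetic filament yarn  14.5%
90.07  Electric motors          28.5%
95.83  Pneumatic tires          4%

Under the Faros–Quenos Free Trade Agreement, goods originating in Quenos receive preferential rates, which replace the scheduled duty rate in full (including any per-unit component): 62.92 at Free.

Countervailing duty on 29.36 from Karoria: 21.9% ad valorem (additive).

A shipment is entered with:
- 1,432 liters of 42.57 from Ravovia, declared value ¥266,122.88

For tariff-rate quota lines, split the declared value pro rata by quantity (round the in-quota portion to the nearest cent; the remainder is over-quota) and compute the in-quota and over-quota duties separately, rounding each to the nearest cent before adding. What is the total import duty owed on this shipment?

¥47,311.15

Line 1 (42.57, Ravovia, 1,432 liters, ¥266,122.88):
Code 42.57 is under a tariff-rate quota (threshold 563 liters). In-quota: 563 liters at 2%; over-quota: 869 liters at 28%.
Pro-rata value split: in-quota = ¥266,122.88 × 563/1,432 = ¥104,627.92; over-quota = ¥266,122.88 − ¥104,627.92 = ¥161,494.96.
In-quota duty = ¥104,627.92 × 2% = ¥2,092.56. Over-quota duty = ¥161,494.96 × 28% = ¥45,218.59.
Line duty = ¥2,092.56 + ¥45,218.59 = ¥47,311.15.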